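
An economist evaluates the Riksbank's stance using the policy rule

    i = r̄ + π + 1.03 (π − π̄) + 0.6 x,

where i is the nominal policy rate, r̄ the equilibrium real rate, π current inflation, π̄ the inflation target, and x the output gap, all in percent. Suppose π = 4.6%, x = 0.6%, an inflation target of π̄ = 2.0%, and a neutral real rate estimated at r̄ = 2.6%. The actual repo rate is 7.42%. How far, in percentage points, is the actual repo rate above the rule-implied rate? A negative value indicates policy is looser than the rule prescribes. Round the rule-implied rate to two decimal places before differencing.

i = 2.6 + 4.6 + 1.03 × (4.6 − 2.0) + 0.6 × 0.6
   = 2.6 + 4.6 + 2.678 + 0.36 = 10.24
Deviation = 7.42 − 10.24 = -2.82 pp.

-2.82 pp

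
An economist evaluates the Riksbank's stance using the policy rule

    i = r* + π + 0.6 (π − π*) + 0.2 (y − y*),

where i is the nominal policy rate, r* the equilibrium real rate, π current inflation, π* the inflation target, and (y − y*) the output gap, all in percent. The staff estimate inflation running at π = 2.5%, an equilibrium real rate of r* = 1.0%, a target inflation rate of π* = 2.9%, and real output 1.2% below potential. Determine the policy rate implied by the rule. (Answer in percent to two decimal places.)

3.02%

Output 1.2% below potential → (y − y*) = -1.2.
i = 1.0 + 2.5 + 0.6 × (2.5 − 2.9) + 0.2 × (-1.2)
   = 1.0 + 2.5 − 0.24 − 0.24 = 3.02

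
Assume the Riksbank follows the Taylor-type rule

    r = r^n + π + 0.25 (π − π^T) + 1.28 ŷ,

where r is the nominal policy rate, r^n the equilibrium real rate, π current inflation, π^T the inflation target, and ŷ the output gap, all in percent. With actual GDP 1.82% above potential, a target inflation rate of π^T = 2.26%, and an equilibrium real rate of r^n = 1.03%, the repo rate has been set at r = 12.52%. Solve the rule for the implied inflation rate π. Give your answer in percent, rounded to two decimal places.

Output 1.82% above potential → ŷ = 1.82.
Collecting π: r = r^n + (1 + 0.25) π − 0.25 π^T + 1.28 ŷ
1.25 π = 12.52 − 1.03 + 0.25 × 2.26 − 1.28 × 1.82 = 9.7254
π = 9.7254 / 1.25 = 7.78

7.78%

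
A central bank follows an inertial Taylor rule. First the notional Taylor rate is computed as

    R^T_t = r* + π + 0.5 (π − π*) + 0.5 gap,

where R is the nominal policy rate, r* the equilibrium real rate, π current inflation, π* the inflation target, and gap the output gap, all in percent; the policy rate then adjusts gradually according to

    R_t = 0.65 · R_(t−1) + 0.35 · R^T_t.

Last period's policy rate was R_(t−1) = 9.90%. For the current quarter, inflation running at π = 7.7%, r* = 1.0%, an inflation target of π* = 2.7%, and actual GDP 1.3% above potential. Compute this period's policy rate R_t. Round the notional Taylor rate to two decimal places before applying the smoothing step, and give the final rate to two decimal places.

Output 1.3% above potential → gap = 1.3.
R^T_t = 1.0 + 7.7 + 0.5 × (7.7 − 2.7) + 0.5 × 1.3
   = 1.0 + 7.7 + 2.5 + 0.65 = 11.85
R_t = 0.65 × 9.90 + 0.35 × 11.85 = 6.435 + 4.1475 = 10.58

10.58%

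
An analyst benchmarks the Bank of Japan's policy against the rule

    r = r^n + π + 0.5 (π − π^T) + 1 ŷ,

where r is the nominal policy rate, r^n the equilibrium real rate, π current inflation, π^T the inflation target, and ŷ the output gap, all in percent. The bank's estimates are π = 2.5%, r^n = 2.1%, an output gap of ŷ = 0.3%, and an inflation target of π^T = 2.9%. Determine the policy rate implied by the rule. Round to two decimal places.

4.70%

r = 2.1 + 2.5 + 0.5 × (2.5 − 2.9) + 1 × 0.3
   = 2.1 + 2.5 − 0.2 + 0.3 = 4.70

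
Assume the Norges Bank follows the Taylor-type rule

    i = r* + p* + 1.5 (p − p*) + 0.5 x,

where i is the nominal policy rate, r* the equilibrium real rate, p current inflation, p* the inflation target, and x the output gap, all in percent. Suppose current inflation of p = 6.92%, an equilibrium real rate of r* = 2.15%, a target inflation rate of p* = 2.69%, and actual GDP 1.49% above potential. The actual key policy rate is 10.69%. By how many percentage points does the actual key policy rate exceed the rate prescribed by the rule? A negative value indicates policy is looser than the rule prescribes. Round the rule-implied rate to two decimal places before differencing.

-1.24 pp

Output 1.49% above potential → x = 1.49.
i = 2.15 + 2.69 + 1.5 × (6.92 − 2.69) + 0.5 × 1.49
   = 2.15 + 2.69 + 6.345 + 0.745 = 11.93
Deviation = 10.69 − 11.93 = -1.24 pp.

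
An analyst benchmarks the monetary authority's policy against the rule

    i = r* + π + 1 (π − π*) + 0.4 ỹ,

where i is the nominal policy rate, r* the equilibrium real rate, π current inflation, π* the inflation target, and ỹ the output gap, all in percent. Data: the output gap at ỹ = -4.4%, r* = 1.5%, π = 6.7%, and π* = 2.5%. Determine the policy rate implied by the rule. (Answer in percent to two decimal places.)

10.64%

i = 1.5 + 6.7 + 1 × (6.7 − 2.5) + 0.4 × (-4.4)
   = 1.5 + 6.7 + 4.2 − 1.76 = 10.64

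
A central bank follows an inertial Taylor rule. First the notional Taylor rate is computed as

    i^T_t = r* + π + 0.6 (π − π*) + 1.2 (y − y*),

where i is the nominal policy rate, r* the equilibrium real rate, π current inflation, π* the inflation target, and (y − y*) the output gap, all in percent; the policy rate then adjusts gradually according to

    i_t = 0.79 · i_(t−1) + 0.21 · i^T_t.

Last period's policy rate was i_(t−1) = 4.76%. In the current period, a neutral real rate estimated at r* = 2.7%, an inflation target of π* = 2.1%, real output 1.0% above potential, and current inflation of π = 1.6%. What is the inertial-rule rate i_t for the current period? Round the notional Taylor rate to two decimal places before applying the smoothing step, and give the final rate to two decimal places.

4.85%

Output 1.0% above potential → (y − y*) = 1.0.
i^T_t = 2.7 + 1.6 + 0.6 × (1.6 − 2.1) + 1.2 × 1.0
   = 2.7 + 1.6 − 0.3 + 1.2 = 5.20
i_t = 0.79 × 4.76 + 0.21 × 5.20 = 3.7604 + 1.092 = 4.85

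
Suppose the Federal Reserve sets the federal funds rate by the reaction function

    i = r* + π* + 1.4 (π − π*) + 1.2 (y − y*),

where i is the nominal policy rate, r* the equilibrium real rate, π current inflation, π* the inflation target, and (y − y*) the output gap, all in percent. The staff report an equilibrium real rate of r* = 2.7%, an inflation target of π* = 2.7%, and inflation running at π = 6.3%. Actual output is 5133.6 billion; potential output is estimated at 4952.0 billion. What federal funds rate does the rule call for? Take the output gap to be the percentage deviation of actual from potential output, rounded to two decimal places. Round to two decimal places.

14.84%

Output gap = 100 × (5133.6 − 4952.0) / 4952.0 = 3.67%.
i = 2.70 + 2.70 + 1.4 × (6.30 − 2.70) + 1.2 × 3.67
   = 2.70 + 2.7 + 5.04 + 4.404 = 14.84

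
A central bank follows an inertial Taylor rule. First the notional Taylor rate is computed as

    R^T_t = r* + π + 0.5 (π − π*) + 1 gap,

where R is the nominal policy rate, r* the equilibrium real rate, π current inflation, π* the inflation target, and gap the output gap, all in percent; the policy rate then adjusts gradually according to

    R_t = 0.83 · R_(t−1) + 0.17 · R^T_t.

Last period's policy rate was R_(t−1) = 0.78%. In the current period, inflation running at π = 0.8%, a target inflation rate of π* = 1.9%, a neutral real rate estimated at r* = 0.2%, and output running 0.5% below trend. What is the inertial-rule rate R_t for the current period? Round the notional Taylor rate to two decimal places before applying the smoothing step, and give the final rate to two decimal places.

0.64%

Output 0.5% below potential → gap = -0.5.
R^T_t = 0.2 + 0.8 + 0.5 × (0.8 − 1.9) + 1 × (-0.5)
   = 0.2 + 0.8 − 0.55 − 0.5 = -0.05
R_t = 0.83 × 0.78 + 0.17 × (-0.05) = 0.6474 − 0.0085 = 0.64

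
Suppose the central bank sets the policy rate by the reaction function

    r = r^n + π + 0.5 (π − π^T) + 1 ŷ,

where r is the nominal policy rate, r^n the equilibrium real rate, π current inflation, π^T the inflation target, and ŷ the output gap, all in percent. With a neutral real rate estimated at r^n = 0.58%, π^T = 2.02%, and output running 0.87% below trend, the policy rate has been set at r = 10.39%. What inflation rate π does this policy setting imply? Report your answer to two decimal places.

Output 0.87% below potential → ŷ = -0.87.
Collecting π: r = r^n + (1 + 0.5) π − 0.5 π^T + 1 ŷ
1.5 π = 10.39 − 0.58 + 0.5 × 2.02 − 1 × (-0.87) = 11.69
π = 11.69 / 1.5 = 7.79

7.79%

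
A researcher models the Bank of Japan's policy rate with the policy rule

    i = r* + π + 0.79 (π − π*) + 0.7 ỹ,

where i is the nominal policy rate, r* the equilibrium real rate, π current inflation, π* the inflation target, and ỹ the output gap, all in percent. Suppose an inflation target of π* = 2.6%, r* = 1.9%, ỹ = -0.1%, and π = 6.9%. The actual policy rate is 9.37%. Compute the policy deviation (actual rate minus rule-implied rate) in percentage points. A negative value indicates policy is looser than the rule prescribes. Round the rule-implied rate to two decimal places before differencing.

i = 1.9 + 6.9 + 0.79 × (6.9 − 2.6) + 0.7 × (-0.1)
   = 1.9 + 6.9 + 3.397 − 0.07 = 12.13
Deviation = 9.37 − 12.13 = -2.76 pp.

-2.76 pp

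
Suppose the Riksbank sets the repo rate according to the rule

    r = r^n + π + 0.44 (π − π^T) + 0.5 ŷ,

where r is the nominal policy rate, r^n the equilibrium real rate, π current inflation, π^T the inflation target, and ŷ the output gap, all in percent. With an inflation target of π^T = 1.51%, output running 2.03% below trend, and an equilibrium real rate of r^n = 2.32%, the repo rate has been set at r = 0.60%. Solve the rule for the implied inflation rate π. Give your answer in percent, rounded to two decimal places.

Output 2.03% below potential → ŷ = -2.03.
Collecting π: r = r^n + (1 + 0.44) π − 0.44 π^T + 0.5 ŷ
1.44 π = 0.60 − 2.32 + 0.44 × 1.51 − 0.5 × (-2.03) = -0.0406
π = -0.0406 / 1.44 = -0.03

-0.03%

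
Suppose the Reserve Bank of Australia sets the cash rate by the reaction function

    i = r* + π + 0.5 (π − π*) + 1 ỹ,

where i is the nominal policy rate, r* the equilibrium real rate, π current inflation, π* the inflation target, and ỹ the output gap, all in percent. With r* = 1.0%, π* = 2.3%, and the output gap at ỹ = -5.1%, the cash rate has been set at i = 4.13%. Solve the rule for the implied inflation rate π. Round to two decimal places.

6.25%

Collecting π: i = r* + (1 + 0.5) π − 0.5 π* + 1 ỹ
1.5 π = 4.13 − 1.0 + 0.5 × 2.3 − 1 × (-5.1) = 9.38
π = 9.38 / 1.5 = 6.25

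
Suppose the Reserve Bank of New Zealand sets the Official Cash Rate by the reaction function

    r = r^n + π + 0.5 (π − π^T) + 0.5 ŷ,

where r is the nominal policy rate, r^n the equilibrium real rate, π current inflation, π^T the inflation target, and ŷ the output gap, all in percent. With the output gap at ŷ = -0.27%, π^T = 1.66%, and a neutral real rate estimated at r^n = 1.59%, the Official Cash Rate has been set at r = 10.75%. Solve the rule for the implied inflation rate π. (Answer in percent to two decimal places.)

Collecting π: r = r^n + (1 + 0.5) π − 0.5 π^T + 0.5 ŷ
1.5 π = 10.75 − 1.59 + 0.5 × 1.66 − 0.5 × (-0.27) = 10.125
π = 10.125 / 1.5 = 6.75

6.75%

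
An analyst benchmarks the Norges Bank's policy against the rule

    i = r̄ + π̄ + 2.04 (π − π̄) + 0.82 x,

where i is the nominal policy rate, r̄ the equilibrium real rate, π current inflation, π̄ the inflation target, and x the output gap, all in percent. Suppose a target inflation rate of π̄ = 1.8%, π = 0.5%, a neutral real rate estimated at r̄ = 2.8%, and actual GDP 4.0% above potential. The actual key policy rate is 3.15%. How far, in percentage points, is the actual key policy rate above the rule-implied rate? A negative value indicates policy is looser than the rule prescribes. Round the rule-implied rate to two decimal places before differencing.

Output 4.0% above potential → x = 4.0.
i = 2.8 + 1.8 + 2.04 × (0.5 − 1.8) + 0.82 × 4.0
   = 2.8 + 1.8 − 2.652 + 3.28 = 5.23
Deviation = 3.15 − 5.23 = -2.08 pp.

-2.08 pp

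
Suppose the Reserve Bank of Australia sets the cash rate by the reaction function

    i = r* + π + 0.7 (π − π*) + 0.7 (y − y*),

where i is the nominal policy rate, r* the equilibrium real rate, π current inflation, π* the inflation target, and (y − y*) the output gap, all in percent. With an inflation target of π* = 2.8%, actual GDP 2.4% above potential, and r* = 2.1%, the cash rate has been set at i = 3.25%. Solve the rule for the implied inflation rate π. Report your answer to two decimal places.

Output 2.4% above potential → (y − y*) = 2.4.
Collecting π: i = r* + (1 + 0.7) π − 0.7 π* + 0.7 (y − y*)
1.7 π = 3.25 − 2.1 + 0.7 × 2.8 − 0.7 × 2.4 = 1.43
π = 1.43 / 1.7 = 0.84

0.84%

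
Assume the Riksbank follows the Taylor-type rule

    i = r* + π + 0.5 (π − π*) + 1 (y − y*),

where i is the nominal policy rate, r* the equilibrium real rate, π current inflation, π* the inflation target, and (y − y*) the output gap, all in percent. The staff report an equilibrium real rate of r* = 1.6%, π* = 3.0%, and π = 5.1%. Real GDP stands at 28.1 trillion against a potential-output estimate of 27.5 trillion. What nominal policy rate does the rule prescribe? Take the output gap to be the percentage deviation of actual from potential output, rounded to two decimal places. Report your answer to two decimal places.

Output gap = 100 × (28.1 − 27.5) / 27.5 = 2.18%.
i = 1.60 + 5.10 + 0.5 × (5.10 − 3.00) + 1 × 2.18
   = 1.60 + 5.1 + 1.05 + 2.18 = 9.93

9.93%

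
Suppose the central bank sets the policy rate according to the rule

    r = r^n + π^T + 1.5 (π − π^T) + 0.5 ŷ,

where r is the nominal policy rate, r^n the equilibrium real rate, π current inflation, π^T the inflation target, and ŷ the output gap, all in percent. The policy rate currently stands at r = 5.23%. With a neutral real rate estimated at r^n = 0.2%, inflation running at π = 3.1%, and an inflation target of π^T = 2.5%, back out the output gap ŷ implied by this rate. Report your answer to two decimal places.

3.26%

0.5 ŷ = 5.23 − 0.2 − 2.5 − 1.5 × (3.1 − 2.5) = 1.63
ŷ = 1.63 / 0.5 = 3.26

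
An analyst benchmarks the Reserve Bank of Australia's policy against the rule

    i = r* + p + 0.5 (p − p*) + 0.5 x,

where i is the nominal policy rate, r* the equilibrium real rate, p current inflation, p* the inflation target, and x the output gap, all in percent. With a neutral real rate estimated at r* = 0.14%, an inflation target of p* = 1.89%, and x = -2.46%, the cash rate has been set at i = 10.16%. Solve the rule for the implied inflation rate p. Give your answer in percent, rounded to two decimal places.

Collecting p: i = r* + (1 + 0.5) p − 0.5 p* + 0.5 x
1.5 p = 10.16 − 0.14 + 0.5 × 1.89 − 0.5 × (-2.46) = 12.195
p = 12.195 / 1.5 = 8.13

8.13%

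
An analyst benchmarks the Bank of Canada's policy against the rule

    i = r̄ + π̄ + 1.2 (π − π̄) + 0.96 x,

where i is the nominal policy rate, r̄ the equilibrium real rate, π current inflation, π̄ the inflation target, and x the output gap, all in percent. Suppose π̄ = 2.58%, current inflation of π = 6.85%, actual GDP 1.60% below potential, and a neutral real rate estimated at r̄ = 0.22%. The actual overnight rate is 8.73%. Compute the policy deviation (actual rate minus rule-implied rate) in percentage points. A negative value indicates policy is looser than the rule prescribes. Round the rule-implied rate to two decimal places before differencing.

Output 1.60% below potential → x = -1.60.
i = 0.22 + 2.58 + 1.2 × (6.85 − 2.58) + 0.96 × (-1.60)
   = 0.22 + 2.58 + 5.124 − 1.536 = 6.39
Deviation = 8.73 − 6.39 = 2.34 pp.

2.34 pp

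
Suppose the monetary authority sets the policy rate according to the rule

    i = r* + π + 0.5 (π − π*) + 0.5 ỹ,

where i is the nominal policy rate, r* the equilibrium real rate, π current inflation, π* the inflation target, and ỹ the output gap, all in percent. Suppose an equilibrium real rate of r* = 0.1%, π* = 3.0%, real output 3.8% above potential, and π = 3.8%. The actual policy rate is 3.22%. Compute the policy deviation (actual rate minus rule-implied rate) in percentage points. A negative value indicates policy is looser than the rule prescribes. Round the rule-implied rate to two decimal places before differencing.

Output 3.8% above potential → ỹ = 3.8.
i = 0.1 + 3.8 + 0.5 × (3.8 − 3.0) + 0.5 × 3.8
   = 0.1 + 3.8 + 0.4 + 1.9 = 6.20
Deviation = 3.22 − 6.20 = -2.98 pp.

-2.98 pp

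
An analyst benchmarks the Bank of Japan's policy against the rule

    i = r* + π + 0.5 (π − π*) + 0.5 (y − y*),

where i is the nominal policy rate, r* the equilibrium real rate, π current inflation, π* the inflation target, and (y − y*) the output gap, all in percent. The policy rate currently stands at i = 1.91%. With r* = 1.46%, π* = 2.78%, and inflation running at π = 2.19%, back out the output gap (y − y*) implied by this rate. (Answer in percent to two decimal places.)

-2.89%

0.5 (y − y*) = 1.91 − 1.46 − 2.19 − 0.5 × (2.19 − 2.78) = -1.445
(y − y*) = -1.445 / 0.5 = -2.89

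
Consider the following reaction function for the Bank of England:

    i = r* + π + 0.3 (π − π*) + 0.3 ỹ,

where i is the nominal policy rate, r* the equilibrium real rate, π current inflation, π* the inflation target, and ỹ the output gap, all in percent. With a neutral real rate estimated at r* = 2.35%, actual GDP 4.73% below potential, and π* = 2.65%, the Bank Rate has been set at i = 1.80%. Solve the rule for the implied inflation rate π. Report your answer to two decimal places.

1.28%

Output 4.73% below potential → ỹ = -4.73.
Collecting π: i = r* + (1 + 0.3) π − 0.3 π* + 0.3 ỹ
1.3 π = 1.80 − 2.35 + 0.3 × 2.65 − 0.3 × (-4.73) = 1.664
π = 1.664 / 1.3 = 1.28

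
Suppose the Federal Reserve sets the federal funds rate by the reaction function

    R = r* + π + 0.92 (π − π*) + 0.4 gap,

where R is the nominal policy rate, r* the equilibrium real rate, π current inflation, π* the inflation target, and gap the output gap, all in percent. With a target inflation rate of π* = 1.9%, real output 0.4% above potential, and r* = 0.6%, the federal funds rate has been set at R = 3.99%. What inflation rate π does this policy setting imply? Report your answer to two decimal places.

Output 0.4% above potential → gap = 0.4.
Collecting π: R = r* + (1 + 0.92) π − 0.92 π* + 0.4 gap
1.92 π = 3.99 − 0.6 + 0.92 × 1.9 − 0.4 × 0.4 = 4.978
π = 4.978 / 1.92 = 2.59

2.59%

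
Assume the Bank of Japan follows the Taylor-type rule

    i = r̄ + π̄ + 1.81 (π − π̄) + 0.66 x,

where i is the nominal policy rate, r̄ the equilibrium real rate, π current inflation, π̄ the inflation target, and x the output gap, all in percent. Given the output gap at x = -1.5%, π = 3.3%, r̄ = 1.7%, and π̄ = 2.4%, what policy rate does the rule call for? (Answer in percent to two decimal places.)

4.74%

i = 1.7 + 2.4 + 1.81 × (3.3 − 2.4) + 0.66 × (-1.5)
   = 1.7 + 2.4 + 1.629 − 0.99 = 4.74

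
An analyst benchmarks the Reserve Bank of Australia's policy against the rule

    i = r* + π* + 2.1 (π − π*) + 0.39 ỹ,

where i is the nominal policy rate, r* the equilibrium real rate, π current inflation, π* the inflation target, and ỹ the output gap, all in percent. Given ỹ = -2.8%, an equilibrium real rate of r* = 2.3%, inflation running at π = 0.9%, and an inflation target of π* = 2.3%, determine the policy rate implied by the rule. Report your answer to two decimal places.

0.57%

i = 2.3 + 2.3 + 2.1 × (0.9 − 2.3) + 0.39 × (-2.8)
   = 2.3 + 2.3 − 2.94 − 1.092 = 0.57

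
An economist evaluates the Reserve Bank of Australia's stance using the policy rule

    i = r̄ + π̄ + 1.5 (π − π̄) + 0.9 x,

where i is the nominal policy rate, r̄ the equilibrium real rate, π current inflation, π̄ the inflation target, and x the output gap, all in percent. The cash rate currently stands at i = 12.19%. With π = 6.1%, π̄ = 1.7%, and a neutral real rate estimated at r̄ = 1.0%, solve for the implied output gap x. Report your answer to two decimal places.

3.21%

0.9 x = 12.19 − 1.0 − 1.7 − 1.5 × (6.1 − 1.7) = 2.89
x = 2.89 / 0.9 = 3.21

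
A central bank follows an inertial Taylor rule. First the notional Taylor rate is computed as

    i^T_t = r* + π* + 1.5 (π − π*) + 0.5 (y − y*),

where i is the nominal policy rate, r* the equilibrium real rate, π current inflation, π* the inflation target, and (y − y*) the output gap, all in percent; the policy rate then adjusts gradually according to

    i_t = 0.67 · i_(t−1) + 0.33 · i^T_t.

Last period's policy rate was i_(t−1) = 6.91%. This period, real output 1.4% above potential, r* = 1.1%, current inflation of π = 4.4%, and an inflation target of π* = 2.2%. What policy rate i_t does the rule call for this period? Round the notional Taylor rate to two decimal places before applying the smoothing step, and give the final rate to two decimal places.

7.04%

Output 1.4% above potential → (y − y*) = 1.4.
i^T_t = 1.1 + 2.2 + 1.5 × (4.4 − 2.2) + 0.5 × 1.4
   = 1.1 + 2.2 + 3.3 + 0.7 = 7.30
i_t = 0.67 × 6.91 + 0.33 × 7.30 = 4.6297 + 2.409 = 7.04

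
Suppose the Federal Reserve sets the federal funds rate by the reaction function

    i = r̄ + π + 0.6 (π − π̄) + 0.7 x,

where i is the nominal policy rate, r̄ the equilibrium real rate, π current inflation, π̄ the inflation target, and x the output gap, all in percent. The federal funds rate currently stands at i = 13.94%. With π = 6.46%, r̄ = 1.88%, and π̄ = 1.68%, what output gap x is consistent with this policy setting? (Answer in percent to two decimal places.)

0.7 x = 13.94 − 1.88 − 6.46 − 0.6 × (6.46 − 1.68) = 2.732
x = 2.732 / 0.7 = 3.90

3.90%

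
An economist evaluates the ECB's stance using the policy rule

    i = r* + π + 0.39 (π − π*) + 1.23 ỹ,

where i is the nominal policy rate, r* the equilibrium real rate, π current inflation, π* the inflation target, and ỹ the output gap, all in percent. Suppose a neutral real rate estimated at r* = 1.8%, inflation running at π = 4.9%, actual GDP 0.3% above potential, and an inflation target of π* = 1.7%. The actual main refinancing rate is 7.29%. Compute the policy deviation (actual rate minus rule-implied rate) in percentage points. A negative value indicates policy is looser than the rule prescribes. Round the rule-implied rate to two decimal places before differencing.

-1.03 pp

Output 0.3% above potential → ỹ = 0.3.
i = 1.8 + 4.9 + 0.39 × (4.9 − 1.7) + 1.23 × 0.3
   = 1.8 + 4.9 + 1.248 + 0.369 = 8.32
Deviation = 7.29 − 8.32 = -1.03 pp.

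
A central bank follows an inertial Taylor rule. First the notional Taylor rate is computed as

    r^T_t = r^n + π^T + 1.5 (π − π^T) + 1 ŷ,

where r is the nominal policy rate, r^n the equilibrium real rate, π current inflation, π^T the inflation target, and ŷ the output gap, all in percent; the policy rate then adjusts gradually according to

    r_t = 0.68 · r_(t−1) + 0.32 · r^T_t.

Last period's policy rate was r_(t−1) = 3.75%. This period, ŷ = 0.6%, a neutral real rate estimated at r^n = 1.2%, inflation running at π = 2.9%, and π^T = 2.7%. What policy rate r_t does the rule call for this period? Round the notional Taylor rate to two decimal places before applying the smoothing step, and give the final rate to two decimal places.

4.09%

r^T_t = 1.2 + 2.7 + 1.5 × (2.9 − 2.7) + 1 × 0.6
   = 1.2 + 2.7 + 0.3 + 0.6 = 4.80
r_t = 0.68 × 3.75 + 0.32 × 4.80 = 2.55 + 1.536 = 4.09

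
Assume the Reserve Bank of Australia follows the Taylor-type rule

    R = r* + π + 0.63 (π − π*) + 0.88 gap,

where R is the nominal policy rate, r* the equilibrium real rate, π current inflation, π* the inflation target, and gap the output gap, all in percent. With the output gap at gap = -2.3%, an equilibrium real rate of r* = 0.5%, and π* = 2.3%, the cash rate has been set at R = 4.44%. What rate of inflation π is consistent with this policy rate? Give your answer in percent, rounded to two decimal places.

Collecting π: R = r* + (1 + 0.63) π − 0.63 π* + 0.88 gap
1.63 π = 4.44 − 0.5 + 0.63 × 2.3 − 0.88 × (-2.3) = 7.413
π = 7.413 / 1.63 = 4.55

4.55%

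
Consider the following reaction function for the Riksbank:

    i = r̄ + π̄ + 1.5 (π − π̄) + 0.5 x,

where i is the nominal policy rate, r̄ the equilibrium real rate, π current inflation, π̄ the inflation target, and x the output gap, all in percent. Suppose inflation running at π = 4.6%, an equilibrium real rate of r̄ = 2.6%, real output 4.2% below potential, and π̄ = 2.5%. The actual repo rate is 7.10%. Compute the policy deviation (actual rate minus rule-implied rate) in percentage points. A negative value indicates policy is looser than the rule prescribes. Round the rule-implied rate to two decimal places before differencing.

Output 4.2% below potential → x = -4.2.
i = 2.6 + 2.5 + 1.5 × (4.6 − 2.5) + 0.5 × (-4.2)
   = 2.6 + 2.5 + 3.15 − 2.1 = 6.15
Deviation = 7.10 − 6.15 = 0.95 pp.

0.95 pp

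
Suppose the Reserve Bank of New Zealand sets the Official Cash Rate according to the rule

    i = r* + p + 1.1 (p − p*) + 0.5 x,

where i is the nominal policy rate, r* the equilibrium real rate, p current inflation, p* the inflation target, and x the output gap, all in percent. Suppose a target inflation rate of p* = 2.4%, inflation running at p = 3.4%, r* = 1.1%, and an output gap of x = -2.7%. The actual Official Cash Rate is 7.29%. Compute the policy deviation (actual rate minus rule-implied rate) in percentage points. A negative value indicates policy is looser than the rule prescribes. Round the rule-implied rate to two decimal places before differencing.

i = 1.1 + 3.4 + 1.1 × (3.4 − 2.4) + 0.5 × (-2.7)
   = 1.1 + 3.4 + 1.1 − 1.35 = 4.25
Deviation = 7.29 − 4.25 = 3.04 pp.

3.04 pp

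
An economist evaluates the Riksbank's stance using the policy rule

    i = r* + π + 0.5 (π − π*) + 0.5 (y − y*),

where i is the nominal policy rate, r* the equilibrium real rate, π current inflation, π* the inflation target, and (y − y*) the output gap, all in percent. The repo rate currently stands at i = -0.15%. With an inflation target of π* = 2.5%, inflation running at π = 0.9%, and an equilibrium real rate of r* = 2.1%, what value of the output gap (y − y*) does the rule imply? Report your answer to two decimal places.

-4.70%

0.5 (y − y*) = -0.15 − 2.1 − 0.9 − 0.5 × (0.9 − 2.5) = -2.35
(y − y*) = -2.35 / 0.5 = -4.70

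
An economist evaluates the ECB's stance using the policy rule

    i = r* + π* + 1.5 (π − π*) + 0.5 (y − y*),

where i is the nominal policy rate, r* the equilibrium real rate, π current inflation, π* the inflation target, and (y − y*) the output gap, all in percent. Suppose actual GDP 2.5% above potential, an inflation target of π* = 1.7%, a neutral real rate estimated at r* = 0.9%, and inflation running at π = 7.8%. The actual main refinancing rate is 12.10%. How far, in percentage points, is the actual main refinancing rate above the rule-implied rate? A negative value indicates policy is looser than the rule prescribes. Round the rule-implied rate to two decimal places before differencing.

Output 2.5% above potential → (y − y*) = 2.5.
i = 0.9 + 1.7 + 1.5 × (7.8 − 1.7) + 0.5 × 2.5
   = 0.9 + 1.7 + 9.15 + 1.25 = 13.00
Deviation = 12.10 − 13.00 = -0.90 pp.

-0.90 pp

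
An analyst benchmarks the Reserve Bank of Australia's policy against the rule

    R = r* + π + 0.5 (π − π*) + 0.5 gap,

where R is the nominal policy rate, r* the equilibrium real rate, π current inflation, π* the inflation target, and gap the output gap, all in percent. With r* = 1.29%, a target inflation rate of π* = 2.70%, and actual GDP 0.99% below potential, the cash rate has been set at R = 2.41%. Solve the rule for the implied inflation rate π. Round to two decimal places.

1.98%

Output 0.99% below potential → gap = -0.99.
Collecting π: R = r* + (1 + 0.5) π − 0.5 π* + 0.5 gap
1.5 π = 2.41 − 1.29 + 0.5 × 2.70 − 0.5 × (-0.99) = 2.965
π = 2.965 / 1.5 = 1.98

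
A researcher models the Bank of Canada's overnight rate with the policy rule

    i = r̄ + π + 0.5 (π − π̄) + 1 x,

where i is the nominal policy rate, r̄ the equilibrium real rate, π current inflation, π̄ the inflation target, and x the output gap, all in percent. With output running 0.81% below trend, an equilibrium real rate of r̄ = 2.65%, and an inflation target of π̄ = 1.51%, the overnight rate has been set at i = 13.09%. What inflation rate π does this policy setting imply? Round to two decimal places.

8.00%

Output 0.81% below potential → x = -0.81.
Collecting π: i = r̄ + (1 + 0.5) π − 0.5 π̄ + 1 x
1.5 π = 13.09 − 2.65 + 0.5 × 1.51 − 1 × (-0.81) = 12.005
π = 12.005 / 1.5 = 8.00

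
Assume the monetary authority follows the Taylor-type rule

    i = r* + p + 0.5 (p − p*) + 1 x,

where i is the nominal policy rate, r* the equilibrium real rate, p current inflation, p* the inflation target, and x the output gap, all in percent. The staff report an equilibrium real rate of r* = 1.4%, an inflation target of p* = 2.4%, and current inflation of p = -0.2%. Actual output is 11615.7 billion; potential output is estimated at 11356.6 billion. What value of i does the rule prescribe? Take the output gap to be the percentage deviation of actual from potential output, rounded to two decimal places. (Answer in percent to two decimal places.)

2.18%

Output gap = 100 × (11615.7 − 11356.6) / 11356.6 = 2.28%.
i = 1.40 + (-0.20) + 0.5 × (-0.20 − 2.40) + 1 × 2.28
   = 1.40 − 0.2 − 1.3 + 2.28 = 2.18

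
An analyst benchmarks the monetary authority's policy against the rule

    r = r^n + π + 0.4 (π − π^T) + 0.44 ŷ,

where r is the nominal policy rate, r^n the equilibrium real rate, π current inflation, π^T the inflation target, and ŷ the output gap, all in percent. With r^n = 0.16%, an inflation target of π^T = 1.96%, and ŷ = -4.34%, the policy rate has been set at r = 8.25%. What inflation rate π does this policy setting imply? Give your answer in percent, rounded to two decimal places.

Collecting π: r = r^n + (1 + 0.4) π − 0.4 π^T + 0.44 ŷ
1.4 π = 8.25 − 0.16 + 0.4 × 1.96 − 0.44 × (-4.34) = 10.7836
π = 10.7836 / 1.4 = 7.70

7.70%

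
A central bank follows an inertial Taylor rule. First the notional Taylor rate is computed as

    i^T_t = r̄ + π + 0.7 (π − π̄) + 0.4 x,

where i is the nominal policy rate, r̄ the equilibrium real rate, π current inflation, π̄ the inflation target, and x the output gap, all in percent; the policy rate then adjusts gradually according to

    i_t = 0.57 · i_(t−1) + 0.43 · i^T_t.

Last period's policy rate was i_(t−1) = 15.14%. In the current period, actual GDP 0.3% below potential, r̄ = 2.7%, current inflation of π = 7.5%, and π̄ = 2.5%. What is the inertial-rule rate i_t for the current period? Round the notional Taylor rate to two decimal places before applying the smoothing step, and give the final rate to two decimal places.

Output 0.3% below potential → x = -0.3.
i^T_t = 2.7 + 7.5 + 0.7 × (7.5 − 2.5) + 0.4 × (-0.3)
   = 2.7 + 7.5 + 3.5 − 0.12 = 13.58
i_t = 0.57 × 15.14 + 0.43 × 13.58 = 8.6298 + 5.8394 = 14.47

14.47%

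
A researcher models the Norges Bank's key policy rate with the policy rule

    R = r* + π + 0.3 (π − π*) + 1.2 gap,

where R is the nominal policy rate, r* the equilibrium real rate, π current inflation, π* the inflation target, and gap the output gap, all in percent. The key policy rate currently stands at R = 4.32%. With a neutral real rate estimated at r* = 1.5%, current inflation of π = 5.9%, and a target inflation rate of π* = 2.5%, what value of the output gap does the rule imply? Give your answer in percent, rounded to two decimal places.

-3.42%

1.2 gap = 4.32 − 1.5 − 5.9 − 0.3 × (5.9 − 2.5) = -4.1
gap = -4.1 / 1.2 = -3.42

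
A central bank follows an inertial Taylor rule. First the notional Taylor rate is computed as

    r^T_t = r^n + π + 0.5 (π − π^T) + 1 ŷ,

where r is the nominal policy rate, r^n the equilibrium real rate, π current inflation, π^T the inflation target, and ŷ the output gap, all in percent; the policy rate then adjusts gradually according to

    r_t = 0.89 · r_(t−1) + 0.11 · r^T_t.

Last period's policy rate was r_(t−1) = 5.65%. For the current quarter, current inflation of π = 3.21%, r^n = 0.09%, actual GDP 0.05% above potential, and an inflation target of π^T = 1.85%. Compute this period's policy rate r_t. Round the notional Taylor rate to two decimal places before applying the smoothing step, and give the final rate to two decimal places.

Output 0.05% above potential → ŷ = 0.05.
r^T_t = 0.09 + 3.21 + 0.5 × (3.21 − 1.85) + 1 × 0.05
   = 0.09 + 3.21 + 0.68 + 0.05 = 4.03
r_t = 0.89 × 5.65 + 0.11 × 4.03 = 5.0285 + 0.4433 = 5.47

5.47%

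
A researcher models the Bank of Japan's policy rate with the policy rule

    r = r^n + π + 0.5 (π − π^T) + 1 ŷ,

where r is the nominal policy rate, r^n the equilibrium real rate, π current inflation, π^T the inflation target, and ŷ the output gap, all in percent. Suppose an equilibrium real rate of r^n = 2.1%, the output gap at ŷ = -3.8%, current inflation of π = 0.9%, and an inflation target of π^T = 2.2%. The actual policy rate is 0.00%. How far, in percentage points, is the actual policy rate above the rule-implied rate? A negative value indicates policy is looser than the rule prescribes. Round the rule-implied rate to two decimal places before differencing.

r = 2.1 + 0.9 + 0.5 × (0.9 − 2.2) + 1 × (-3.8)
   = 2.1 + 0.9 − 0.65 − 3.8 = -1.45
Deviation = 0.00 − (-1.45) = 1.45 pp.

1.45 pp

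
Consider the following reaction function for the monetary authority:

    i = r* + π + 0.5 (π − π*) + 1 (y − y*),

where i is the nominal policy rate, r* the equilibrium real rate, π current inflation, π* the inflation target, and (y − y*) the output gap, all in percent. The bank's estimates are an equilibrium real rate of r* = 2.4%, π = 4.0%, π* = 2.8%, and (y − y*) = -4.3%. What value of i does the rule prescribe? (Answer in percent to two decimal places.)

2.70%

i = 2.4 + 4.0 + 0.5 × (4.0 − 2.8) + 1 × (-4.3)
   = 2.4 + 4 + 0.6 − 4.3 = 2.70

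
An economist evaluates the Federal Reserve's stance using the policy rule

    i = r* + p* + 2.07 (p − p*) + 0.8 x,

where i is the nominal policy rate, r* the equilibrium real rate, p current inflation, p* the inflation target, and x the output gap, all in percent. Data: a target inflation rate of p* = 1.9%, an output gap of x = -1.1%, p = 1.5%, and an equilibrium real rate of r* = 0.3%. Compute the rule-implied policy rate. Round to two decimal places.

i = 0.3 + 1.9 + 2.07 × (1.5 − 1.9) + 0.8 × (-1.1)
   = 0.3 + 1.9 − 0.828 − 0.88 = 0.49

0.49%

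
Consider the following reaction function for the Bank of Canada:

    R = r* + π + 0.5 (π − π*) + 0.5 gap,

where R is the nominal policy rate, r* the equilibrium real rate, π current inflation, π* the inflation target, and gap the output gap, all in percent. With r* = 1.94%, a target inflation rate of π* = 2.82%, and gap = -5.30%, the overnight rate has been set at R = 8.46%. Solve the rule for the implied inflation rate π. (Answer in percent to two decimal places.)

7.05%

Collecting π: R = r* + (1 + 0.5) π − 0.5 π* + 0.5 gap
1.5 π = 8.46 − 1.94 + 0.5 × 2.82 − 0.5 × (-5.30) = 10.58
π = 10.58 / 1.5 = 7.05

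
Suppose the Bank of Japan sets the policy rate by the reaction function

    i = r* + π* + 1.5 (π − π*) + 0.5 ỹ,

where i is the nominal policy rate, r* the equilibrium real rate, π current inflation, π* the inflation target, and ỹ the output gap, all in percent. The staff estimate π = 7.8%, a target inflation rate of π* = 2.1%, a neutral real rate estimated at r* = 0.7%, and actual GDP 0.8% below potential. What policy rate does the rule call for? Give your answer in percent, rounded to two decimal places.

Output 0.8% below potential → ỹ = -0.8.
i = 0.7 + 2.1 + 1.5 × (7.8 − 2.1) + 0.5 × (-0.8)
   = 0.7 + 2.1 + 8.55 − 0.4 = 10.95

10.95%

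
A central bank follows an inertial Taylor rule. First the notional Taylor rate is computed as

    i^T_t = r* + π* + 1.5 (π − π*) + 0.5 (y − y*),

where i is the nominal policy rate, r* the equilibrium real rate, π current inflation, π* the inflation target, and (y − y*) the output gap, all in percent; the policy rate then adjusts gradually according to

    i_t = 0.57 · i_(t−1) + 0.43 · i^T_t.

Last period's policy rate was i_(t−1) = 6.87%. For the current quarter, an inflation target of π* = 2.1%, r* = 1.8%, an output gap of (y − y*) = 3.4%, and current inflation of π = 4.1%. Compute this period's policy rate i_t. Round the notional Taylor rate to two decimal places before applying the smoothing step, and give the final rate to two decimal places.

i^T_t = 1.8 + 2.1 + 1.5 × (4.1 − 2.1) + 0.5 × 3.4
   = 1.8 + 2.1 + 3 + 1.7 = 8.60
i_t = 0.57 × 6.87 + 0.43 × 8.60 = 3.9159 + 3.698 = 7.61

7.61%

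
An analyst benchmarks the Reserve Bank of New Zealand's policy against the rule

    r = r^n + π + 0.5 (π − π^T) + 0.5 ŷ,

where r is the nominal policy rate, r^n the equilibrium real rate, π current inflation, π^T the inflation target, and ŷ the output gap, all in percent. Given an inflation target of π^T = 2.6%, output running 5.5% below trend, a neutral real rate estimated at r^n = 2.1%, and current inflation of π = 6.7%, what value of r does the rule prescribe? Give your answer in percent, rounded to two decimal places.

Output 5.5% below potential → ŷ = -5.5.
r = 2.1 + 6.7 + 0.5 × (6.7 − 2.6) + 0.5 × (-5.5)
   = 2.1 + 6.7 + 2.05 − 2.75 = 8.10

8.10%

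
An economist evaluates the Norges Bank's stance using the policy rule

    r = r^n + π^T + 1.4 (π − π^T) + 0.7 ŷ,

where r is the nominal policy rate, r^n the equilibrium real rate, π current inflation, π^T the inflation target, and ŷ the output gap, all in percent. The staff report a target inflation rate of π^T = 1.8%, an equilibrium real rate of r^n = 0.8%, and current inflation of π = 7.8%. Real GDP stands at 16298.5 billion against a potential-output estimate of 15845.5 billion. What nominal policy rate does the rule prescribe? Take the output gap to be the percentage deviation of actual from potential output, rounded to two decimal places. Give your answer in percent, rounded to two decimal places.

13.00%

Output gap = 100 × (16298.5 − 15845.5) / 15845.5 = 2.86%.
r = 0.80 + 1.80 + 1.4 × (7.80 − 1.80) + 0.7 × 2.86
   = 0.80 + 1.8 + 8.4 + 2.002 = 13.00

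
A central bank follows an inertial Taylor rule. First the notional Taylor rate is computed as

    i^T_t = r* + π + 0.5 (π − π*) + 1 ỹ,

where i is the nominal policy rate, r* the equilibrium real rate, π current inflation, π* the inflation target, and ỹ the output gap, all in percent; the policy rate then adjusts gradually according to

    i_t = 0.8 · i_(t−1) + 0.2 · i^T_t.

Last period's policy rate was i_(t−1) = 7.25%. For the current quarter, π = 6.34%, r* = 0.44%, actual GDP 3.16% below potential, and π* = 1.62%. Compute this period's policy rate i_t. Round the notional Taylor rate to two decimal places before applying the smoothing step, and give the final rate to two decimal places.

7.00%

Output 3.16% below potential → ỹ = -3.16.
i^T_t = 0.44 + 6.34 + 0.5 × (6.34 − 1.62) + 1 × (-3.16)
   = 0.44 + 6.34 + 2.36 − 3.16 = 5.98
i_t = 0.8 × 7.25 + 0.2 × 5.98 = 5.8 + 1.196 = 7.00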